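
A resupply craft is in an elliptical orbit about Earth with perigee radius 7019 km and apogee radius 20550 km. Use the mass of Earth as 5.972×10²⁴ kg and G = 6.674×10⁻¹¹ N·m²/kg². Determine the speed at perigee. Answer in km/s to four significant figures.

v ≈ 9.201 km/s

μ = GM = 6.674×10⁻¹¹ × 5.972×10²⁴ = 3.986×10¹⁴ m³/s².
Semi-major axis a = (r_p + r_a)/2 = 13784 km = 1.378×10⁷ m.
Vis-viva: v² = μ(2/r − 1/a) = 3.986×10¹⁴ × (2.849×10⁻⁷ − 7.255×10⁻⁸) = 8.465×10⁷ m²/s².
v = 9201 m/s = 9.201 km/s.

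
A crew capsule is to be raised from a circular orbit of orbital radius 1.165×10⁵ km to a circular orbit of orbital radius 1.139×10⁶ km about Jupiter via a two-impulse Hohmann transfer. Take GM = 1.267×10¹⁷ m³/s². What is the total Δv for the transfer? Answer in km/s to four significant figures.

r₁ = 1.165×10⁵ km = 1.165×10⁸ m.
r₂ = 1.139×10⁶ km = 1.139×10⁹ m.
Transfer ellipse a_t = (r₁ + r₂)/2 = 6.278×10⁸ m.
At r₁: circular v_c1 = √(μ/r₁) = 32980 m/s; transfer-perijove v_p = √[μ(2/r₁ − 1/a_t)] = 44420 m/s.
Δv₁ = v_p − v_c1 = 11440 m/s.
At r₂: circular v_c2 = √(μ/r₂) = 10550 m/s; transfer-apojove v_a = √[μ(2/r₂ − 1/a_t)] = 4544 m/s.
Δv₂ = v_c2 − v_a = 6003 m/s.
Total Δv = Δv₁ + Δv₂ = 17450 m/s = 17.45 km/s.

Δv_total ≈ 17.45 km/s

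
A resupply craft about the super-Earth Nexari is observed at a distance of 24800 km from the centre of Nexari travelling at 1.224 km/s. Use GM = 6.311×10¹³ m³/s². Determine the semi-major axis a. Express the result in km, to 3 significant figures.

a ≈ 17600 km

r = 2.480×10⁷ m.
Specific orbital energy ε = v²/2 − μ/r = (1224)²/2 − 6.311×10¹³/2.480×10⁷ = -1.796×10⁶ J/kg.
Since ε = −μ/(2a), a = −μ/(2ε) = 1.757×10⁷ m = 17573 km.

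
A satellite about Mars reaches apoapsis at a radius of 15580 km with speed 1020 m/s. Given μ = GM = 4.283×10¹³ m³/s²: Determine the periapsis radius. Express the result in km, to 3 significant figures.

r_a = 1.558×10⁷ m.
Specific energy ε = v²/2 − μ/r = -2.229×10⁶ J/kg, so a = −μ/(2ε) = 9.608×10⁶ m.
The apsides satisfy r_p + r_a = 2a, so the periapsis radius is 2a − r_a = 3.636×10⁶ m = 3636.3 km.

periapsis radius ≈ 3640 km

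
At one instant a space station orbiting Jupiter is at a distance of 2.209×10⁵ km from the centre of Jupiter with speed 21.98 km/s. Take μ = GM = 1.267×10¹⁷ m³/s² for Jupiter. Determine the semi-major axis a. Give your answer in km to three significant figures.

a ≈ 1.91×10⁵ km

r = 2.209×10⁸ m.
Specific orbital energy ε = v²/2 − μ/r = (21980)²/2 − 1.267×10¹⁷/2.209×10⁸ = -3.320×10⁸ J/kg.
Since ε = −μ/(2a), a = −μ/(2ε) = 1.908×10⁸ m = 1.9081×10⁵ km.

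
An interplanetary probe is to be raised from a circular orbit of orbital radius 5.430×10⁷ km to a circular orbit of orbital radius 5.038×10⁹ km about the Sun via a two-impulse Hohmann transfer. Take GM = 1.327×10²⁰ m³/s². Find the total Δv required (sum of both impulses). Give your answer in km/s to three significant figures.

r₁ = 5.430×10⁷ km = 5.430×10¹⁰ m.
r₂ = 5.038×10⁹ km = 5.038×10¹² m.
Transfer ellipse a_t = (r₁ + r₂)/2 = 2.546×10¹² m.
At r₁: circular v_c1 = √(μ/r₁) = 49440 m/s; transfer-perihelion v_p = √[μ(2/r₁ − 1/a_t)] = 69540 m/s.
Δv₁ = v_p − v_c1 = 20100 m/s.
At r₂: circular v_c2 = √(μ/r₂) = 5132 m/s; transfer-aphelion v_a = √[μ(2/r₂ − 1/a_t)] = 749.5 m/s.
Δv₂ = v_c2 − v_a = 4383 m/s.
Total Δv = Δv₁ + Δv₂ = 24490 m/s = 24.49 km/s.

Δv_total ≈ 24.5 km/s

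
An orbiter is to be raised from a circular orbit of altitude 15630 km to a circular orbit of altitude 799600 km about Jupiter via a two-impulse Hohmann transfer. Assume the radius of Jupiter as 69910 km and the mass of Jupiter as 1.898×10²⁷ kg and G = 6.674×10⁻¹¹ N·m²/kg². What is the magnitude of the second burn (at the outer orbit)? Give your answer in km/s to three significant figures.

μ = GM = 6.674×10⁻¹¹ × 1.898×10²⁷ = 1.267×10¹⁷ m³/s².
r₁ = 69910 + 15630 = 85540 km = 8.5540×10⁷ m.
r₂ = 69910 + 799600 = 869510 km = 8.6951×10⁸ m.
Transfer ellipse a_t = (r₁ + r₂)/2 = 4.775×10⁸ m.
At r₁: circular v_c1 = √(μ/r₁) = 38480 m/s; transfer-perijove v_p = √[μ(2/r₁ − 1/a_t)] = 51930 m/s.
At r₂: circular v_c2 = √(μ/r₂) = 12070 m/s; transfer-apojove v_a = √[μ(2/r₂ − 1/a_t)] = 5108 m/s.
Δv₂ = v_c2 − v_a = 6961 m/s.
= 6.961 km/s.

Δv ≈ 6.96 km/s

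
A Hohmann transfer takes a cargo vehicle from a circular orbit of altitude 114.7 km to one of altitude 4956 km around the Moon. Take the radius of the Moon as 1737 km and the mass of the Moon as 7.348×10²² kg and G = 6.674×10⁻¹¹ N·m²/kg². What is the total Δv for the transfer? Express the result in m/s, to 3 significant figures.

Δv_total ≈ 702 m/s

μ = GM = 6.674×10⁻¹¹ × 7.348×10²² = 4.904×10¹² m³/s².
r₁ = 1737 + 114.7 = 1851.7 km = 1.8517×10⁶ m.
r₂ = 1737 + 4956 = 6693.0 km = 6.6930×10⁶ m.
Transfer ellipse a_t = (r₁ + r₂)/2 = 4.272×10⁶ m.
At r₁: circular v_c1 = √(μ/r₁) = 1627 m/s; transfer-perilune v_p = √[μ(2/r₁ − 1/a_t)] = 2037 m/s.
Δv₁ = v_p − v_c1 = 409.5 m/s.
At r₂: circular v_c2 = √(μ/r₂) = 856.0 m/s; transfer-apolune v_a = √[μ(2/r₂ − 1/a_t)] = 563.5 m/s.
Δv₂ = v_c2 − v_a = 292.5 m/s.
Total Δv = Δv₁ + Δv₂ = 702.0 m/s.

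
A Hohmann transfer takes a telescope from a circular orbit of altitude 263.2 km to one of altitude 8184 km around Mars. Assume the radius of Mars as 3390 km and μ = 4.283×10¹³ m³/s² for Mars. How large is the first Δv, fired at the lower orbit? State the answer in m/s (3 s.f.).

r₁ = 3390 + 263.2 = 3653.2 km = 3.6532×10⁶ m.
r₂ = 3390 + 8184 = 11574 km = 1.1574×10⁷ m.
Transfer ellipse a_t = (r₁ + r₂)/2 = 7.614×10⁶ m.
At r₁: circular v_c1 = √(μ/r₁) = 3424 m/s; transfer-periapsis v_p = √[μ(2/r₁ − 1/a_t)] = 4222 m/s.
Δv₁ = v_p − v_c1 = 797.6 m/s.

Δv ≈ 798 m/s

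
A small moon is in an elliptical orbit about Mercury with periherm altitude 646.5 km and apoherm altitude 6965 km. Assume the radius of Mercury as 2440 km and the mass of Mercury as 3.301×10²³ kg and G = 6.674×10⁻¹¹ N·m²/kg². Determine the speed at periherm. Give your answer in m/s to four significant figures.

μ = GM = 6.674×10⁻¹¹ × 3.301×10²³ = 2.203×10¹³ m³/s².
r_p = 2440 + 646.5 = 3086.5 km = 3.0865×10⁶ m.
r_a = 2440 + 6965 = 9405.0 km = 9.4050×10⁶ m.
Semi-major axis a = (r_p + r_a)/2 = 6245.8 km = 6.246×10⁶ m.
Vis-viva: v² = μ(2/r − 1/a) = 2.203×10¹³ × (6.480×10⁻⁷ − 1.601×10⁻⁷) = 1.075×10⁷ m²/s².
v = 3278 m/s.

v ≈ 3278 m/s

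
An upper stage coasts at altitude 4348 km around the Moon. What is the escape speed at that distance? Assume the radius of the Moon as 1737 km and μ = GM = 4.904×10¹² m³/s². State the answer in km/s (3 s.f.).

v_esc ≈ 1.27 km/s

r = 1737 + 4348 = 6085.0 km = 6.0850×10⁶ m.
Escape speed v_esc = √(2μ/r) = √(2 × 4.904×10¹² / 6.085×10⁶) = √(1.612×10⁶) = 1270 m/s.
= 1.270 km/s.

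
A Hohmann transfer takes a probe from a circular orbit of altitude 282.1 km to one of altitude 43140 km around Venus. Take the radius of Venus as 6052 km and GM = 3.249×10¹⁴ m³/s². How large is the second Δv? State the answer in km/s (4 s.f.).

r₁ = 6052 + 282.1 = 6334.1 km = 6.3341×10⁶ m.
r₂ = 6052 + 43140 = 49192 km = 4.9192×10⁷ m.
Transfer ellipse a_t = (r₁ + r₂)/2 = 2.776×10⁷ m.
At r₁: circular v_c1 = √(μ/r₁) = 7162 m/s; transfer-periapsis v_p = √[μ(2/r₁ − 1/a_t)] = 9533 m/s.
At r₂: circular v_c2 = √(μ/r₂) = 2570 m/s; transfer-apoapsis v_a = √[μ(2/r₂ − 1/a_t)] = 1228 m/s.
Δv₂ = v_c2 − v_a = 1342 m/s.
= 1.342 km/s.

Δv ≈ 1.342 km/s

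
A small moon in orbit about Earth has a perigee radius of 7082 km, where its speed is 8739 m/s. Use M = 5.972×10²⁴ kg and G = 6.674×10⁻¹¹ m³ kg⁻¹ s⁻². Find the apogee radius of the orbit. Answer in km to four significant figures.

μ = GM = 6.674×10⁻¹¹ × 5.972×10²⁴ = 3.986×10¹⁴ m³/s².
r_p = 7.082×10⁶ m.
Specific energy ε = v²/2 − μ/r = -1.809×10⁷ J/kg, so a = −μ/(2ε) = 1.101×10⁷ m.
The apsides satisfy r_p + r_a = 2a, so the apogee radius is 2a − r_p = 1.495×10⁷ m = 14945 km.

apogee radius ≈ 14950 km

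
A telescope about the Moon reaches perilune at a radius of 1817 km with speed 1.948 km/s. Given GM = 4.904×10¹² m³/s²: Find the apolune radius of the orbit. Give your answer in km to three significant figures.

apolune radius ≈ 4300 km

r_p = 1.817×10⁶ m.
Specific energy ε = v²/2 − μ/r = -8.016×10⁵ J/kg, so a = −μ/(2ε) = 3.059×10⁶ m.
The apsides satisfy r_p + r_a = 2a, so the apolune radius is 2a − r_p = 4.301×10⁶ m = 4300.7 km.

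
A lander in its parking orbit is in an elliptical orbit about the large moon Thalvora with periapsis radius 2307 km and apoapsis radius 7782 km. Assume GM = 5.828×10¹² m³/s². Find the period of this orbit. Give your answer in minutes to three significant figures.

Semi-major axis a = (r_p + r_a)/2 = (2307.0 + 7782.0)/2 = 5044.5 km = 5.044×10⁶ m.
By Kepler's third law T = 2π√(a³/μ) = 2π × 4.693×10³ = 2.949×10⁴ s.
= 491.5 minutes.

T ≈ 491 minutes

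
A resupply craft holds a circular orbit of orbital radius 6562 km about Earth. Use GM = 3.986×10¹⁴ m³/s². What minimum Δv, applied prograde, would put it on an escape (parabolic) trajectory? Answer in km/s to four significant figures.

Δv ≈ 3.228 km/s

r = 6562 km = 6.562×10⁶ m.
Circular speed v_c = √(μ/r) = 7794 m/s.
Escape speed v_esc = √(2μ/r) = √2 × v_c = 11020 m/s.
Δv = v_esc − v_c = 3228 m/s = 3.228 km/s.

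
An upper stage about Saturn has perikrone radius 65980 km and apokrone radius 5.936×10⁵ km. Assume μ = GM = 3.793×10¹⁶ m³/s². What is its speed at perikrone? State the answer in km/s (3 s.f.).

Semi-major axis a = (r_p + r_a)/2 = 3.2979×10⁵ km = 3.298×10⁸ m.
Vis-viva: v² = μ(2/r − 1/a) = 3.793×10¹⁶ × (3.031×10⁻⁸ − 3.032×10⁻⁹) = 1.035×10⁹ m²/s².
v = 32170 m/s = 32.17 km/s.

v ≈ 32.2 km/s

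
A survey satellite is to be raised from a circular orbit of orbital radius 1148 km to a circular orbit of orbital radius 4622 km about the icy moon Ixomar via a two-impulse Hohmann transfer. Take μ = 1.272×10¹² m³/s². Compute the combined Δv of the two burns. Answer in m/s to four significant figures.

r₁ = 1148 km = 1.148×10⁶ m.
r₂ = 4622 km = 4.622×10⁶ m.
Transfer ellipse a_t = (r₁ + r₂)/2 = 2.885×10⁶ m.
At r₁: circular v_c1 = √(μ/r₁) = 1053 m/s; transfer-periapsis v_p = √[μ(2/r₁ − 1/a_t)] = 1332 m/s.
Δv₁ = v_p − v_c1 = 279.7 m/s.
At r₂: circular v_c2 = √(μ/r₂) = 524.6 m/s; transfer-apoapsis v_a = √[μ(2/r₂ − 1/a_t)] = 330.9 m/s.
Δv₂ = v_c2 − v_a = 193.7 m/s.
Total Δv = Δv₁ + Δv₂ = 473.4 m/s.

Δv_total ≈ 473.4 m/s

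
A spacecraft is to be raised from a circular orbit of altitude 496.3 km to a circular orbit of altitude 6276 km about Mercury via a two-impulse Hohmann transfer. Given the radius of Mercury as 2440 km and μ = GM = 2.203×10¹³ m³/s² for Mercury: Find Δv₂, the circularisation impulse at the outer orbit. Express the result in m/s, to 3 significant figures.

r₁ = 2440 + 496.3 = 2936.3 km = 2.9363×10⁶ m.
r₂ = 2440 + 6276 = 8716.0 km = 8.7160×10⁶ m.
Transfer ellipse a_t = (r₁ + r₂)/2 = 5.826×10⁶ m.
At r₁: circular v_c1 = √(μ/r₁) = 2739 m/s; transfer-periherm v_p = √[μ(2/r₁ − 1/a_t)] = 3350 m/s.
At r₂: circular v_c2 = √(μ/r₂) = 1590 m/s; transfer-apoherm v_a = √[μ(2/r₂ − 1/a_t)] = 1129 m/s.
Δv₂ = v_c2 − v_a = 461.2 m/s.

Δv ≈ 461 m/s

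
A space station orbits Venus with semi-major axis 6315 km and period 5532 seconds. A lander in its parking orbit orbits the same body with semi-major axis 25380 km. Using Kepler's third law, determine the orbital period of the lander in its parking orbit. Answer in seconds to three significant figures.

Kepler's third law: T² ∝ a³, so T₂ = T₁ (a₂/a₁)^(3/2).
a₂/a₁ = 4.019, (a₂/a₁)^(3/2) = 8.057.
T₂ = 5532 × 8.057 = 44570 seconds.

T₂ ≈ 44600 seconds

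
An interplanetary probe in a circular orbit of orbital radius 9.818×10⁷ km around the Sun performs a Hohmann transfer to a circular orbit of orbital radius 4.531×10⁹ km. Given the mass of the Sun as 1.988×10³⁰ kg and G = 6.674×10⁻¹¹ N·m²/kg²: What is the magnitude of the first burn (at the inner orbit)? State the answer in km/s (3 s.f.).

μ = GM = 6.674×10⁻¹¹ × 1.988×10³⁰ = 1.327×10²⁰ m³/s².
r₁ = 9.818×10⁷ km = 9.818×10¹⁰ m.
r₂ = 4.531×10⁹ km = 4.531×10¹² m.
Transfer ellipse a_t = (r₁ + r₂)/2 = 2.315×10¹² m.
At r₁: circular v_c1 = √(μ/r₁) = 36760 m/s; transfer-perihelion v_p = √[μ(2/r₁ − 1/a_t)] = 51430 m/s.
Δv₁ = v_p − v_c1 = 14670 m/s.
= 14.67 km/s.

Δv ≈ 14.7 km/s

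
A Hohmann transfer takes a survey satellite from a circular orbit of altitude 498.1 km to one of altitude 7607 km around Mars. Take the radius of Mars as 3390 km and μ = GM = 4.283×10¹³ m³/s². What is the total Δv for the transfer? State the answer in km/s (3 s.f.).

Δv_total ≈ 1.26 km/s

r₁ = 3390 + 498.1 = 3888.1 km = 3.8881×10⁶ m.
r₂ = 3390 + 7607 = 10997 km = 1.0997×10⁷ m.
Transfer ellipse a_t = (r₁ + r₂)/2 = 7.443×10⁶ m.
At r₁: circular v_c1 = √(μ/r₁) = 3319 m/s; transfer-periapsis v_p = √[μ(2/r₁ − 1/a_t)] = 4034 m/s.
Δv₁ = v_p − v_c1 = 715.4 m/s.
At r₂: circular v_c2 = √(μ/r₂) = 1973 m/s; transfer-apoapsis v_a = √[μ(2/r₂ − 1/a_t)] = 1426 m/s.
Δv₂ = v_c2 − v_a = 547.1 m/s.
Total Δv = Δv₁ + Δv₂ = 1263 m/s = 1.263 km/s.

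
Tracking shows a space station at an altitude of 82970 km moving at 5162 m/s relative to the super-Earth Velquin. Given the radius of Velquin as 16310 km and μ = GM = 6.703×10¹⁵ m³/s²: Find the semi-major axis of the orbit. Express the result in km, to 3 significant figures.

a ≈ 61800 km

r = 16310 + 82970 = 99280 km = 9.928×10⁷ m.
Vis-viva rearranged: 1/a = 2/r − v²/μ = 2.015×10⁻⁸ − 3.975×10⁻⁹ = 1.617×10⁻⁸ m⁻¹.
a = 6.184×10⁷ m = 61844 km.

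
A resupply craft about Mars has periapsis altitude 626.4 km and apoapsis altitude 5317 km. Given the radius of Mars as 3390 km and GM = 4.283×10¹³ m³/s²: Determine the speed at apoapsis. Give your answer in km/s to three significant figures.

v ≈ 1.76 km/s

r_p = 3390 + 626.4 = 4016.4 km = 4.0164×10⁶ m.
r_a = 3390 + 5317 = 8707.0 km = 8.7070×10⁶ m.
Semi-major axis a = (r_p + r_a)/2 = 6361.7 km = 6.362×10⁶ m.
Vis-viva: v² = μ(2/r − 1/a) = 4.283×10¹³ × (2.297×10⁻⁷ − 1.572×10⁻⁷) = 3.106×10⁶ m²/s².
v = 1762 m/s = 1.762 km/s.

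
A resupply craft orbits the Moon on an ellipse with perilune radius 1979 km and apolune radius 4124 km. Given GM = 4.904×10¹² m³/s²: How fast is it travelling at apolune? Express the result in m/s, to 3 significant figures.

Semi-major axis a = (r_p + r_a)/2 = 3051.5 km = 3.052×10⁶ m.
Vis-viva: v² = μ(2/r − 1/a) = 4.904×10¹² × (4.850×10⁻⁷ − 3.277×10⁻⁷) = 7.712×10⁵ m²/s².
v = 878.2 m/s.

v ≈ 878 m/s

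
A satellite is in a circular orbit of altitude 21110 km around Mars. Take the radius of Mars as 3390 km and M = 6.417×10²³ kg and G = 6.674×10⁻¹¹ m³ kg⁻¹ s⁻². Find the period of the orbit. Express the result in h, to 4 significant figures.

μ = GM = 6.674×10⁻¹¹ × 6.417×10²³ = 4.283×10¹³ m³/s².
r = 3390 + 21110 = 24500 km = 2.4500×10⁷ m.
Kepler's third law: T = 2π√(r³/μ) = 2π√((2.450×10⁷)³ / 4.283×10¹³).
r³/μ = 3.434×10⁸ s², so T = 2π × 1.853×10⁴ = 1.164×10⁵ s.
Converting: 1.164×10⁵ s ÷ 3600 = 32.34 h.

T ≈ 32.34 h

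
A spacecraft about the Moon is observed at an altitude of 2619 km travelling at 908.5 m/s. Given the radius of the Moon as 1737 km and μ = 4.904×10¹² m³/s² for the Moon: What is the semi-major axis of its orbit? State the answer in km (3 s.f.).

r = 1737 + 2619 = 4356.0 km = 4.356×10⁶ m.
Specific orbital energy ε = v²/2 − μ/r = (908.5)²/2 − 4.904×10¹²/4.356×10⁶ = -7.131×10⁵ J/kg.
Since ε = −μ/(2a), a = −μ/(2ε) = 3.438×10⁶ m = 3438.4 km.

a ≈ 3440 km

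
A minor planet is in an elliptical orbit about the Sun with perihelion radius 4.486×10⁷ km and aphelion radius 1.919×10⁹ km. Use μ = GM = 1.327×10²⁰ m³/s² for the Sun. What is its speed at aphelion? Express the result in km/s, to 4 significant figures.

Semi-major axis a = (r_p + r_a)/2 = 9.8193×10⁸ km = 9.819×10¹¹ m.
Vis-viva: v² = μ(2/r − 1/a) = 1.327×10²⁰ × (1.042×10⁻¹² − 1.018×10⁻¹²) = 3.159×10⁶ m²/s².
v = 1777 m/s = 1.777 km/s.

v ≈ 1.777 km/s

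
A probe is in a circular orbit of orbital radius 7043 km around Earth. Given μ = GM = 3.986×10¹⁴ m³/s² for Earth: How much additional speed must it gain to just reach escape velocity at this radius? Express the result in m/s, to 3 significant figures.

r = 7043 km = 7.043×10⁶ m.
Circular speed v_c = √(μ/r) = 7523 m/s.
Escape speed v_esc = √(2μ/r) = √2 × v_c = 10640 m/s.
Δv = v_esc − v_c = 3116 m/s.

Δv ≈ 3120 m/s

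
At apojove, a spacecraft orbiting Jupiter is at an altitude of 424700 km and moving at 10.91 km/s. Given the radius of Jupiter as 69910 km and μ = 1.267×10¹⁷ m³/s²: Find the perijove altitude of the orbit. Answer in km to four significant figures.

r_a = 69910 + 424700 = 4.9461×10⁵ km = 4.946×10⁸ m.
Specific energy ε = v²/2 − μ/r = -1.966×10⁸ J/kg, so a = −μ/(2ε) = 3.222×10⁸ m.
The apsides satisfy r_p + r_a = 2a, so the perijove radius is 2a − r_a = 1.497×10⁸ m = 1.4969×10⁵ km.
Perijove altitude = 1.4969×10⁵ − 69910 = 79781 km.

perijove altitude ≈ 79780 km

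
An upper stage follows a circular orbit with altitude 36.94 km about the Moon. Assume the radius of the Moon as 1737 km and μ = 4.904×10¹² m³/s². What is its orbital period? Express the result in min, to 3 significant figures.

T ≈ 112 min

r = 1737 + 36.94 = 1773.9 km = 1.7739×10⁶ m.
Kepler's third law: T = 2π√(r³/μ) = 2π√((1.774×10⁶)³ / 4.904×10¹²).
r³/μ = 1.138×10⁶ s², so T = 2π × 1.067×10³ = 6.704×10³ s.
Converting: 6.704×10³ s ÷ 60.00 = 111.7 min.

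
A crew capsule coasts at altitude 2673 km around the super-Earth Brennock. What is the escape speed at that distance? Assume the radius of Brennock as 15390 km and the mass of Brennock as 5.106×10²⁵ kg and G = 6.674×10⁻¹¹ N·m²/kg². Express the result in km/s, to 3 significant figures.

μ = GM = 6.674×10⁻¹¹ × 5.106×10²⁵ = 3.408×10¹⁵ m³/s².
r = 15390 + 2673 = 18063 km = 1.8063×10⁷ m.
Escape speed v_esc = √(2μ/r) = √(2 × 3.408×10¹⁵ / 1.806×10⁷) = √(3.773×10⁸) = 19420 m/s.
= 19.42 km/s.

v_esc ≈ 19.4 km/s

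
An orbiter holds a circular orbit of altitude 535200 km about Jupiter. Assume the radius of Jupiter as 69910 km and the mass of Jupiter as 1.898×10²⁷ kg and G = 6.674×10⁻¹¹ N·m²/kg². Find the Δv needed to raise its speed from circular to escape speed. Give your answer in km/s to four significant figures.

Δv ≈ 5.993 km/s

μ = GM = 6.674×10⁻¹¹ × 1.898×10²⁷ = 1.267×10¹⁷ m³/s².
r = 69910 + 535200 = 605110 km = 6.0511×10⁸ m.
Circular speed v_c = √(μ/r) = 14470 m/s.
Escape speed v_esc = √(2μ/r) = √2 × v_c = 20460 m/s.
Δv = v_esc − v_c = 5993 m/s = 5.993 km/s.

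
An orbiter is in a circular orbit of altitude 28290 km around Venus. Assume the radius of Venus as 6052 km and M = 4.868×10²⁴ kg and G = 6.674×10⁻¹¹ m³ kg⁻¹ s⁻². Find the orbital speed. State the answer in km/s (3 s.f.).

μ = GM = 6.674×10⁻¹¹ × 4.868×10²⁴ = 3.249×10¹⁴ m³/s².
r = 6052 + 28290 = 34342 km = 3.4342×10⁷ m.
For a circular orbit v = √(μ/r) = √(3.249×10¹⁴ / 3.434×10⁷) = √(9.460×10⁶) = 3076 m/s.
That is 3.076 km/s.

v ≈ 3.08 km/s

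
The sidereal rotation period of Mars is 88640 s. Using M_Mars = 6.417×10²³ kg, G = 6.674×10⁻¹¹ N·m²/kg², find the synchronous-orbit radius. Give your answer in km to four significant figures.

μ = GM = 6.674×10⁻¹¹ × 6.417×10²³ = 4.283×10¹³ m³/s².
A synchronous orbit has period T, so by Kepler's third law a = (μT²/4π²)^(1/3).
μT²/4π² = 4.283×10¹³ × (8.864×10⁴)² / 39.48 = 8.524×10²¹ m³.
a = 2.043×10⁷ m = 20427 km.

r_sync ≈ 20430 km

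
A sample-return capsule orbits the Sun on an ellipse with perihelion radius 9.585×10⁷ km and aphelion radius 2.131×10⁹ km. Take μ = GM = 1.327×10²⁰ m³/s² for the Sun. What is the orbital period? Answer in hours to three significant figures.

Semi-major axis a = (r_p + r_a)/2 = (9.5850×10⁷ + 2.1310×10⁹)/2 = 1.1134×10⁹ km = 1.113×10¹² m.
By Kepler's third law T = 2π√(a³/μ) = 2π × 1.020×10⁸ = 6.408×10⁸ s.
= 1.780×10⁵ hours.

T ≈ 178000 hours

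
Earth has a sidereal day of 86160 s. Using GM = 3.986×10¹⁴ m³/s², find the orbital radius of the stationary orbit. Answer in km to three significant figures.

r_sync ≈ 42200 km

A synchronous orbit has period T, so by Kepler's third law a = (μT²/4π²)^(1/3).
μT²/4π² = 3.986×10¹⁴ × (8.616×10⁴)² / 39.48 = 7.495×10²² m³.
a = 4.216×10⁷ m = 42163 km.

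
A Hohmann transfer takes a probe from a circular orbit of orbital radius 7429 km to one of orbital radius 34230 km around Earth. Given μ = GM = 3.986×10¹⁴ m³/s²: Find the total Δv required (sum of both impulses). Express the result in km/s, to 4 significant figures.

r₁ = 7429 km = 7.429×10⁶ m.
r₂ = 34230 km = 3.423×10⁷ m.
Transfer ellipse a_t = (r₁ + r₂)/2 = 2.083×10⁷ m.
At r₁: circular v_c1 = √(μ/r₁) = 7325 m/s; transfer-perigee v_p = √[μ(2/r₁ − 1/a_t)] = 9390 m/s.
Δv₁ = v_p − v_c1 = 2065 m/s.
At r₂: circular v_c2 = √(μ/r₂) = 3412 m/s; transfer-apogee v_a = √[μ(2/r₂ − 1/a_t)] = 2038 m/s.
Δv₂ = v_c2 − v_a = 1375 m/s.
Total Δv = Δv₁ + Δv₂ = 3440 m/s = 3.440 km/s.

Δv_total ≈ 3.440 km/s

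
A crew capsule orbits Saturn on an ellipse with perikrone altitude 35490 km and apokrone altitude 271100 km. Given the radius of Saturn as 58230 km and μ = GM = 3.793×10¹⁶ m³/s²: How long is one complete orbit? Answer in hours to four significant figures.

r_p = 58230 + 35490 = 93720 km = 9.3720×10⁷ m.
r_a = 58230 + 271100 = 329330 km = 3.2933×10⁸ m.
Semi-major axis a = (r_p + r_a)/2 = (93720 + 3.2933×10⁵)/2 = 2.1152×10⁵ km = 2.115×10⁸ m.
By Kepler's third law T = 2π√(a³/μ) = 2π × 1.580×10⁴ = 9.925×10⁴ s.
= 27.57 hours.

T ≈ 27.57 hours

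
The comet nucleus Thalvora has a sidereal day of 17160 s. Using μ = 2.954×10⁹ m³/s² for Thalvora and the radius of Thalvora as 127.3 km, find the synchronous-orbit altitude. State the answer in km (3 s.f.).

A synchronous orbit has period T, so by Kepler's third law a = (μT²/4π²)^(1/3).
μT²/4π² = 2.954×10⁹ × (1.716×10⁴)² / 39.48 = 2.203×10¹⁶ m³.
a = 2.803×10⁵ m = 280.35 km.
Altitude h = a − R = 280.35 − 127.3 = 153.05 km.

h_sync ≈ 153 km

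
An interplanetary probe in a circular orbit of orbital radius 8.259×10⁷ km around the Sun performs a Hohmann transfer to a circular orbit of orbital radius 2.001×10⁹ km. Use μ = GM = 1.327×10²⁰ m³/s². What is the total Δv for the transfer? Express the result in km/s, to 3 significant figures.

Δv_total ≈ 21.3 km/s

r₁ = 8.259×10⁷ km = 8.259×10¹⁰ m.
r₂ = 2.001×10⁹ km = 2.001×10¹² m.
Transfer ellipse a_t = (r₁ + r₂)/2 = 1.042×10¹² m.
At r₁: circular v_c1 = √(μ/r₁) = 40080 m/s; transfer-perihelion v_p = √[μ(2/r₁ − 1/a_t)] = 55550 m/s.
Δv₁ = v_p − v_c1 = 15470 m/s.
At r₂: circular v_c2 = √(μ/r₂) = 8144 m/s; transfer-aphelion v_a = √[μ(2/r₂ − 1/a_t)] = 2293 m/s.
Δv₂ = v_c2 − v_a = 5851 m/s.
Total Δv = Δv₁ + Δv₂ = 21320 m/s = 21.32 km/s.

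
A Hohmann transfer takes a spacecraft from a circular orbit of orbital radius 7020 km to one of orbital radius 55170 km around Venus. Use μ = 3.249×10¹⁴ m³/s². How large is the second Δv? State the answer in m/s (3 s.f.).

r₁ = 7020 km = 7.020×10⁶ m.
r₂ = 55170 km = 5.517×10⁷ m.
Transfer ellipse a_t = (r₁ + r₂)/2 = 3.110×10⁷ m.
At r₁: circular v_c1 = √(μ/r₁) = 6803 m/s; transfer-periapsis v_p = √[μ(2/r₁ − 1/a_t)] = 9062 m/s.
At r₂: circular v_c2 = √(μ/r₂) = 2427 m/s; transfer-apoapsis v_a = √[μ(2/r₂ − 1/a_t)] = 1153 m/s.
Δv₂ = v_c2 − v_a = 1274 m/s.

Δv ≈ 1270 m/s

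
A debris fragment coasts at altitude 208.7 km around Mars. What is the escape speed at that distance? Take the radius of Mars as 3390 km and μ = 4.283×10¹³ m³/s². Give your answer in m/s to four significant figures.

r = 3390 + 208.7 = 3598.7 km = 3.5987×10⁶ m.
Escape speed v_esc = √(2μ/r) = √(2 × 4.283×10¹³ / 3.599×10⁶) = √(2.380×10⁷) = 4879 m/s.

v_esc ≈ 4879 m/s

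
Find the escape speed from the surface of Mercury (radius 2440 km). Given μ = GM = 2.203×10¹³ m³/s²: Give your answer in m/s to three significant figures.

v_esc ≈ 4250 m/s

r = R = 2.440×10⁶ m.
Escape speed v_esc = √(2μ/r) = √(2 × 2.203×10¹³ / 2.440×10⁶) = √(1.806×10⁷) = 4249 m/s.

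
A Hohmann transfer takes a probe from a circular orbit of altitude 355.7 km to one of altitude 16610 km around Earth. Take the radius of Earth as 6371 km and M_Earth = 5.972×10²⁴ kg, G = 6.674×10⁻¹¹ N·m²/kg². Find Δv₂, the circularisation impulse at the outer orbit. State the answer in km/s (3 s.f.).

μ = GM = 6.674×10⁻¹¹ × 5.972×10²⁴ = 3.986×10¹⁴ m³/s².
r₁ = 6371 + 355.7 = 6726.7 km = 6.7267×10⁶ m.
r₂ = 6371 + 16610 = 22981 km = 2.2981×10⁷ m.
Transfer ellipse a_t = (r₁ + r₂)/2 = 1.485×10⁷ m.
At r₁: circular v_c1 = √(μ/r₁) = 7698 m/s; transfer-perigee v_p = √[μ(2/r₁ − 1/a_t)] = 9575 m/s.
At r₂: circular v_c2 = √(μ/r₂) = 4165 m/s; transfer-apogee v_a = √[μ(2/r₂ − 1/a_t)] = 2803 m/s.
Δv₂ = v_c2 − v_a = 1362 m/s.
= 1.362 km/s.

Δv ≈ 1.36 km/s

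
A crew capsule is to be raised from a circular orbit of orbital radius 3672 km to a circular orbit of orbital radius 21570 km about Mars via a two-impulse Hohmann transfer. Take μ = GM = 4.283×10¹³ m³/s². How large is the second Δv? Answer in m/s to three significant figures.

Δv ≈ 649 m/s

r₁ = 3672 km = 3.672×10⁶ m.
r₂ = 21570 km = 2.157×10⁷ m.
Transfer ellipse a_t = (r₁ + r₂)/2 = 1.262×10⁷ m.
At r₁: circular v_c1 = √(μ/r₁) = 3415 m/s; transfer-periapsis v_p = √[μ(2/r₁ − 1/a_t)] = 4465 m/s.
At r₂: circular v_c2 = √(μ/r₂) = 1409 m/s; transfer-apoapsis v_a = √[μ(2/r₂ − 1/a_t)] = 760.1 m/s.
Δv₂ = v_c2 − v_a = 649.1 m/s.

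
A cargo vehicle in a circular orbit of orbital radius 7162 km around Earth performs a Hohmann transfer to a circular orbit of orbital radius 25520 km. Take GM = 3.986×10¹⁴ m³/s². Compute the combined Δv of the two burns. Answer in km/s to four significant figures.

Δv_total ≈ 3.198 km/s

r₁ = 7162 km = 7.162×10⁶ m.
r₂ = 25520 km = 2.552×10⁷ m.
Transfer ellipse a_t = (r₁ + r₂)/2 = 1.634×10⁷ m.
At r₁: circular v_c1 = √(μ/r₁) = 7460 m/s; transfer-perigee v_p = √[μ(2/r₁ − 1/a_t)] = 9323 m/s.
Δv₁ = v_p − v_c1 = 1863 m/s.
At r₂: circular v_c2 = √(μ/r₂) = 3952 m/s; transfer-apogee v_a = √[μ(2/r₂ − 1/a_t)] = 2616 m/s.
Δv₂ = v_c2 − v_a = 1336 m/s.
Total Δv = Δv₁ + Δv₂ = 3198 m/s = 3.198 km/s.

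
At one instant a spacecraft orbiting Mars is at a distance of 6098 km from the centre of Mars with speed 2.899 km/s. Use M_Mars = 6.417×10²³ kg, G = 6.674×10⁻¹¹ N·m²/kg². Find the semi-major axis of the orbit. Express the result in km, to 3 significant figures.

a ≈ 7590 km

μ = GM = 6.674×10⁻¹¹ × 6.417×10²³ = 4.283×10¹³ m³/s².
r = 6.098×10⁶ m.
Vis-viva rearranged: 1/a = 2/r − v²/μ = 3.280×10⁻⁷ − 1.962×10⁻⁷ = 1.317×10⁻⁷ m⁻¹.
a = 7.591×10⁶ m = 7590.7 km.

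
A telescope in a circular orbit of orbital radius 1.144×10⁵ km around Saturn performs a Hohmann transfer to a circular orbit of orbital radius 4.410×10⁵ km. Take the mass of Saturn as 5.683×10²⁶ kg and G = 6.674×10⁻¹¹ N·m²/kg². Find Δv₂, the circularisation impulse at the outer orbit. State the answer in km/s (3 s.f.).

Δv ≈ 3.32 km/s

μ = GM = 6.674×10⁻¹¹ × 5.683×10²⁶ = 3.793×10¹⁶ m³/s².
r₁ = 1.144×10⁵ km = 1.144×10⁸ m.
r₂ = 4.410×10⁵ km = 4.410×10⁸ m.
Transfer ellipse a_t = (r₁ + r₂)/2 = 2.777×10⁸ m.
At r₁: circular v_c1 = √(μ/r₁) = 18210 m/s; transfer-perikrone v_p = √[μ(2/r₁ − 1/a_t)] = 22950 m/s.
At r₂: circular v_c2 = √(μ/r₂) = 9274 m/s; transfer-apokrone v_a = √[μ(2/r₂ − 1/a_t)] = 5952 m/s.
Δv₂ = v_c2 − v_a = 3322 m/s.
= 3.322 km/s.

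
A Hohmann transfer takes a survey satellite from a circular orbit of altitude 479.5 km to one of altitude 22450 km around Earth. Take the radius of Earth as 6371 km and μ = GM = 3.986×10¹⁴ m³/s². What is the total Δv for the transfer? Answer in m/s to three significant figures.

r₁ = 6371 + 479.5 = 6850.5 km = 6.8505×10⁶ m.
r₂ = 6371 + 22450 = 28821 km = 2.8821×10⁷ m.
Transfer ellipse a_t = (r₁ + r₂)/2 = 1.784×10⁷ m.
At r₁: circular v_c1 = √(μ/r₁) = 7628 m/s; transfer-perigee v_p = √[μ(2/r₁ − 1/a_t)] = 9697 m/s.
Δv₁ = v_p − v_c1 = 2069 m/s.
At r₂: circular v_c2 = √(μ/r₂) = 3719 m/s; transfer-apogee v_a = √[μ(2/r₂ − 1/a_t)] = 2305 m/s.
Δv₂ = v_c2 − v_a = 1414 m/s.
Total Δv = Δv₁ + Δv₂ = 3483 m/s.

Δv_total ≈ 3480 m/s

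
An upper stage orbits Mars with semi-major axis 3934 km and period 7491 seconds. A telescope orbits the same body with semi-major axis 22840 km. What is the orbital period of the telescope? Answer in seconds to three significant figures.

T₂ ≈ 1.05×10⁵ seconds

Kepler's third law: T² ∝ a³, so T₂ = T₁ (a₂/a₁)^(3/2).
a₂/a₁ = 5.806, (a₂/a₁)^(3/2) = 13.99.
T₂ = 7491 × 13.99 = 1.048×10⁵ seconds.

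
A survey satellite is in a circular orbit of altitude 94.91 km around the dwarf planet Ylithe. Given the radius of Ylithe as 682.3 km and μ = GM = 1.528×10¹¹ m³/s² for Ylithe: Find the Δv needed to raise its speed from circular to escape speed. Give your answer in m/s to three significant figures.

r = 682.3 + 94.91 = 777.21 km = 7.7721×10⁵ m.
Circular speed v_c = √(μ/r) = 443.4 m/s.
Escape speed v_esc = √(2μ/r) = √2 × v_c = 627.1 m/s.
Δv = v_esc − v_c = 183.7 m/s.

Δv ≈ 184 m/s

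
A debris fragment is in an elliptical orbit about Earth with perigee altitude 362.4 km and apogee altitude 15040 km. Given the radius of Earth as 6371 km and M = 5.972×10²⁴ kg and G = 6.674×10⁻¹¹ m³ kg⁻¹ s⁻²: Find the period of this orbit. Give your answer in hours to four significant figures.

μ = GM = 6.674×10⁻¹¹ × 5.972×10²⁴ = 3.986×10¹⁴ m³/s².
r_p = 6371 + 362.4 = 6733.4 km = 6.7334×10⁶ m.
r_a = 6371 + 15040 = 21411 km = 2.1411×10⁷ m.
Semi-major axis a = (r_p + r_a)/2 = (6733.4 + 21411)/2 = 14072 km = 1.407×10⁷ m.
By Kepler's third law T = 2π√(a³/μ) = 2π × 2.644×10³ = 1.661×10⁴ s.
= 4.615 hours.

T ≈ 4.615 hours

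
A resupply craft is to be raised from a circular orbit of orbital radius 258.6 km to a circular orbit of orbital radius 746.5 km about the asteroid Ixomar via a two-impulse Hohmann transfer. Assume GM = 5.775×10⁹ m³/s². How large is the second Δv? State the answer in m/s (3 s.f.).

r₁ = 258.6 km = 2.586×10⁵ m.
r₂ = 746.5 km = 7.465×10⁵ m.
Transfer ellipse a_t = (r₁ + r₂)/2 = 5.026×10⁵ m.
At r₁: circular v_c1 = √(μ/r₁) = 149.4 m/s; transfer-periapsis v_p = √[μ(2/r₁ − 1/a_t)] = 182.1 m/s.
At r₂: circular v_c2 = √(μ/r₂) = 87.96 m/s; transfer-apoapsis v_a = √[μ(2/r₂ − 1/a_t)] = 63.09 m/s.
Δv₂ = v_c2 − v_a = 24.86 m/s.

Δv ≈ 24.9 m/s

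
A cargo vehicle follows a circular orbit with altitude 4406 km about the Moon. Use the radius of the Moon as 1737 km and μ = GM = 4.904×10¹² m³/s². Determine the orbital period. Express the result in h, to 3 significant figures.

T ≈ 12.0 h

r = 1737 + 4406 = 6143.0 km = 6.1430×10⁶ m.
Kepler's third law: T = 2π√(r³/μ) = 2π√((6.143×10⁶)³ / 4.904×10¹²).
r³/μ = 4.727×10⁷ s², so T = 2π × 6.875×10³ = 4.320×10⁴ s.
Converting: 4.320×10⁴ s ÷ 3600 = 12.00 h.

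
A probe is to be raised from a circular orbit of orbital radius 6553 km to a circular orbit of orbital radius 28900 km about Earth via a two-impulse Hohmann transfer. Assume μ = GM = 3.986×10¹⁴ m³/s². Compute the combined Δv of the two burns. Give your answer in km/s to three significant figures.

Δv_total ≈ 3.61 km/s

r₁ = 6553 km = 6.553×10⁶ m.
r₂ = 28900 km = 2.890×10⁷ m.
Transfer ellipse a_t = (r₁ + r₂)/2 = 1.773×10⁷ m.
At r₁: circular v_c1 = √(μ/r₁) = 7799 m/s; transfer-perigee v_p = √[μ(2/r₁ − 1/a_t)] = 9958 m/s.
Δv₁ = v_p − v_c1 = 2159 m/s.
At r₂: circular v_c2 = √(μ/r₂) = 3714 m/s; transfer-apogee v_a = √[μ(2/r₂ − 1/a_t)] = 2258 m/s.
Δv₂ = v_c2 − v_a = 1456 m/s.
Total Δv = Δv₁ + Δv₂ = 3615 m/s = 3.615 km/s.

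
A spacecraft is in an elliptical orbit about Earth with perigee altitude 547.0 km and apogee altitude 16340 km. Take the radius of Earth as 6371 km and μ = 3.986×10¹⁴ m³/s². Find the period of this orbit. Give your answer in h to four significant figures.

r_p = 6371 + 547.0 = 6918.0 km = 6.9180×10⁶ m.
r_a = 6371 + 16340 = 22711 km = 2.2711×10⁷ m.
Semi-major axis a = (r_p + r_a)/2 = (6918.0 + 22711)/2 = 14814 km = 1.481×10⁷ m.
By Kepler's third law T = 2π√(a³/μ) = 2π × 2.856×10³ = 1.794×10⁴ s.
= 4.985 h.

T ≈ 4.985 h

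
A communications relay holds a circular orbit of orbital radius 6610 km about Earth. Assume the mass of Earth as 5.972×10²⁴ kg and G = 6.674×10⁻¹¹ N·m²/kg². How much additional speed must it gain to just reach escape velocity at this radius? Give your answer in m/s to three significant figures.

Δv ≈ 3220 m/s

μ = GM = 6.674×10⁻¹¹ × 5.972×10²⁴ = 3.986×10¹⁴ m³/s².
r = 6610 km = 6.610×10⁶ m.
Circular speed v_c = √(μ/r) = 7765 m/s.
Escape speed v_esc = √(2μ/r) = √2 × v_c = 10980 m/s.
Δv = v_esc − v_c = 3216 m/s.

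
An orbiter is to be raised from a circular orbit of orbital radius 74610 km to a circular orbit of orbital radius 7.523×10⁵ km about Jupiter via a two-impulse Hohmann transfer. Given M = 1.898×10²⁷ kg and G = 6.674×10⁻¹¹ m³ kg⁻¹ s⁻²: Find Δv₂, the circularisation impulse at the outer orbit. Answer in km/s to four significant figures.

Δv ≈ 7.464 km/s

μ = GM = 6.674×10⁻¹¹ × 1.898×10²⁷ = 1.267×10¹⁷ m³/s².
r₁ = 74610 km = 7.461×10⁷ m.
r₂ = 7.523×10⁵ km = 7.523×10⁸ m.
Transfer ellipse a_t = (r₁ + r₂)/2 = 4.135×10⁸ m.
At r₁: circular v_c1 = √(μ/r₁) = 41200 m/s; transfer-perijove v_p = √[μ(2/r₁ − 1/a_t)] = 55580 m/s.
At r₂: circular v_c2 = √(μ/r₂) = 12980 m/s; transfer-apojove v_a = √[μ(2/r₂ − 1/a_t)] = 5512 m/s.
Δv₂ = v_c2 − v_a = 7464 m/s.
= 7.464 km/s.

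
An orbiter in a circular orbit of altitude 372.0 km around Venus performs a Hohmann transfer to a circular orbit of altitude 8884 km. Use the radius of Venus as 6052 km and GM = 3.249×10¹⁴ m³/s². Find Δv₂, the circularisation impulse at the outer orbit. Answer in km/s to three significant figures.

r₁ = 6052 + 372.0 = 6424.0 km = 6.4240×10⁶ m.
r₂ = 6052 + 8884 = 14936 km = 1.4936×10⁷ m.
Transfer ellipse a_t = (r₁ + r₂)/2 = 1.068×10⁷ m.
At r₁: circular v_c1 = √(μ/r₁) = 7112 m/s; transfer-periapsis v_p = √[μ(2/r₁ − 1/a_t)] = 8410 m/s.
At r₂: circular v_c2 = √(μ/r₂) = 4664 m/s; transfer-apoapsis v_a = √[μ(2/r₂ − 1/a_t)] = 3617 m/s.
Δv₂ = v_c2 − v_a = 1047 m/s.
= 1.047 km/s.

Δv ≈ 1.05 km/s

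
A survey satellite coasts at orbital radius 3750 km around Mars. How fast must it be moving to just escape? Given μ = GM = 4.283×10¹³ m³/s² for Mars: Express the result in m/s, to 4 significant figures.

v_esc ≈ 4779 m/s

r = 3750 km = 3.750×10⁶ m.
Escape speed v_esc = √(2μ/r) = √(2 × 4.283×10¹³ / 3.750×10⁶) = √(2.284×10⁷) = 4779 m/s.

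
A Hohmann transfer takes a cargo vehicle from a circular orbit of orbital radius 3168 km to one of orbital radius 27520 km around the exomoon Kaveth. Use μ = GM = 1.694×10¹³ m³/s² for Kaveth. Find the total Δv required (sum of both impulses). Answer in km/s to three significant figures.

Δv_total ≈ 1.21 km/s

r₁ = 3168 km = 3.168×10⁶ m.
r₂ = 27520 km = 2.752×10⁷ m.
Transfer ellipse a_t = (r₁ + r₂)/2 = 1.534×10⁷ m.
At r₁: circular v_c1 = √(μ/r₁) = 2312 m/s; transfer-periapsis v_p = √[μ(2/r₁ − 1/a_t)] = 3097 m/s.
Δv₁ = v_p − v_c1 = 784.4 m/s.
At r₂: circular v_c2 = √(μ/r₂) = 784.6 m/s; transfer-apoapsis v_a = √[μ(2/r₂ − 1/a_t)] = 356.5 m/s.
Δv₂ = v_c2 − v_a = 428.1 m/s.
Total Δv = Δv₁ + Δv₂ = 1213 m/s = 1.213 km/s.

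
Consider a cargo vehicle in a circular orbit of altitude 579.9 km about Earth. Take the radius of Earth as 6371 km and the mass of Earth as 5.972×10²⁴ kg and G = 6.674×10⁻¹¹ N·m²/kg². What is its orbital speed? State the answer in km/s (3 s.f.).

μ = GM = 6.674×10⁻¹¹ × 5.972×10²⁴ = 3.986×10¹⁴ m³/s².
r = 6371 + 579.9 = 6950.9 km = 6.9509×10⁶ m.
For a circular orbit v = √(μ/r) = √(3.986×10¹⁴ / 6.951×10⁶) = √(5.734×10⁷) = 7572 m/s.
That is 7.572 km/s.

v ≈ 7.57 km/s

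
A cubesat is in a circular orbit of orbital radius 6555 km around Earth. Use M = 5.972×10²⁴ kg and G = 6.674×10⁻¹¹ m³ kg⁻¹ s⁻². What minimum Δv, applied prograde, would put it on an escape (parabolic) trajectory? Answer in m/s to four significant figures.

μ = GM = 6.674×10⁻¹¹ × 5.972×10²⁴ = 3.986×10¹⁴ m³/s².
r = 6555 km = 6.555×10⁶ m.
Circular speed v_c = √(μ/r) = 7798 m/s.
Escape speed v_esc = √(2μ/r) = √2 × v_c = 11030 m/s.
Δv = v_esc − v_c = 3230 m/s.

Δv ≈ 3230 m/s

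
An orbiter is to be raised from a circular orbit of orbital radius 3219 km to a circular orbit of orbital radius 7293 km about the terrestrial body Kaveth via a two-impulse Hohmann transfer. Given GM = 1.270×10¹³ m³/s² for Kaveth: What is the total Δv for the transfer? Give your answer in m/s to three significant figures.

r₁ = 3219 km = 3.219×10⁶ m.
r₂ = 7293 km = 7.293×10⁶ m.
Transfer ellipse a_t = (r₁ + r₂)/2 = 5.256×10⁶ m.
At r₁: circular v_c1 = √(μ/r₁) = 1986 m/s; transfer-periapsis v_p = √[μ(2/r₁ − 1/a_t)] = 2340 m/s.
Δv₁ = v_p − v_c1 = 353.5 m/s.
At r₂: circular v_c2 = √(μ/r₂) = 1320 m/s; transfer-apoapsis v_a = √[μ(2/r₂ − 1/a_t)] = 1033 m/s.
Δv₂ = v_c2 − v_a = 286.9 m/s.
Total Δv = Δv₁ + Δv₂ = 640.4 m/s.

Δv_total ≈ 640 m/s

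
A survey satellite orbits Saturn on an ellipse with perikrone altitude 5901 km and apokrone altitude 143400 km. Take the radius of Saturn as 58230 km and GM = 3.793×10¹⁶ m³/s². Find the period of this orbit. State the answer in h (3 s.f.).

r_p = 58230 + 5901 = 64131 km = 6.4131×10⁷ m.
r_a = 58230 + 143400 = 201630 km = 2.0163×10⁸ m.
Semi-major axis a = (r_p + r_a)/2 = (64131 + 2.0163×10⁵)/2 = 1.3288×10⁵ km = 1.329×10⁸ m.
By Kepler's third law T = 2π√(a³/μ) = 2π × 7.865×10³ = 4.942×10⁴ s.
= 13.73 h.

T ≈ 13.7 h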